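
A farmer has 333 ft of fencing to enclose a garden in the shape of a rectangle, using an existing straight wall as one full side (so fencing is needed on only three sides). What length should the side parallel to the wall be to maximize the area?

Let the sides perpendicular to the wall have length x and the parallel side y, so 2x + y = 333 and the area is A = xy = x(333 − 2x).
A'(x) = 333 − 4x = 0 gives x = 333/4, and A''(x) = −4 < 0 confirms a maximum.
Then y = 333 − 2·333/4 = 333/2 and A = 110889/8.

333/2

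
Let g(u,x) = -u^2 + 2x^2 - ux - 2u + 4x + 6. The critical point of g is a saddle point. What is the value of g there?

∂g/∂u = -2u - x - 2 = 0 and ∂g/∂x = -u + 4x + 4 = 0, so (u, x) = (-4/9, -10/9).
The Hessian has g_{uu} = -2, g_{xx} = 4, g_{ux} = -1, giving D = -9 < 0, so the point is a saddle point.
g(-4/9, -10/9) = 38/9.

38/9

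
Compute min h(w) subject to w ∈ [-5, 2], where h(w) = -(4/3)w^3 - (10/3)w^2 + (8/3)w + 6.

-38/3

The derivative is -4w^2 - (20/3)w + 8/3, which vanishes at w = -2 and w = 1/3.
Candidates: h(-5) = 76, h(-2) = -2, h(1/3) = 524/81, h(2) = -38/3.
So the minimum is h(2) = -38/3.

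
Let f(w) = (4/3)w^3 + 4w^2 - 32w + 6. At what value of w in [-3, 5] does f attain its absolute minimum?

2

f'(w) = 4w^2 + 8w - 32, whose only zero in [-3, 5] is w = 2.
Candidates: f(-3) = 102; f(2) = -94/3; f(5) = 338/3.
So the minimum is f(2) = -94/3.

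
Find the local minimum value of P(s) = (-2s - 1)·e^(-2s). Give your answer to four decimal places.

Differentiating with the product rule gives P'(s) = (4s)·e^(-2s). Since e^(-2s) > 0, the only critical point is s = 0.
P''(0) has the same sign as 4 > 0, so this is a local minimum.
P(0) = (-1)·e^(0) ≈ -1.0000.

-1.0000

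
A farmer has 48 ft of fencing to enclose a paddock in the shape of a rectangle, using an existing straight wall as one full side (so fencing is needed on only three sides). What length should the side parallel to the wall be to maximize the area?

Let the sides perpendicular to the wall have length x and the parallel side y, so 2x + y = 48 and the area is A = xy = x(48 − 2x).
A'(x) = 48 − 4x = 0 gives x = 12, and A''(x) = −4 < 0 confirms a maximum.
Then y = 48 − 2·12 = 24 and A = 288.

24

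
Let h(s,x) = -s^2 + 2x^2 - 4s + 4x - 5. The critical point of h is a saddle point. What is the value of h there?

-3

∂h/∂s = -2s - 4 = 0 and ∂h/∂x = 4x + 4 = 0, so (s, x) = (-2, -1).
The Hessian has h_{ss} = -2, h_{xx} = 4, h_{sx} = 0, giving D = -8 < 0, so the point is a saddle point.
h(-2, -1) = -3.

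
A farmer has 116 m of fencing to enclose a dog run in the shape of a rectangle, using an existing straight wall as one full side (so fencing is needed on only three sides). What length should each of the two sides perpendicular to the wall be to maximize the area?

29

Let the sides perpendicular to the wall have length x and the parallel side y, so 2x + y = 116 and the area is A = xy = x(116 − 2x).
A'(x) = 116 − 4x = 0 gives x = 29, and A''(x) = −4 < 0 confirms a maximum.
Then y = 116 − 2·29 = 58 and A = 1682.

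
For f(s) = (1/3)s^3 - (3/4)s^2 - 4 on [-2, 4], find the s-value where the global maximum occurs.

Differentiating, f'(s) = s^2 - (3/2)s; which vanishes at s = 0 and s = 3/2.
Candidates: f(-2) = -29/3; f(0) = -4; f(3/2) = -73/16; f(4) = 16/3.
The maximum over the interval is 16/3, attained at s = 4.

4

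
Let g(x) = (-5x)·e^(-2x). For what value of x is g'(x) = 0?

By the product rule, g'(x) = (10x - 5)·e^(-2x). Since e^(-2x) > 0, the only critical point is x = 1/2.
g''(1/2) has the same sign as 10 > 0, so this is a local minimum.
g(1/2) = (-5/2)·e^(-1) ≈ -0.9197.

1/2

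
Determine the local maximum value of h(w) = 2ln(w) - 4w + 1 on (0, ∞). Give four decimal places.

-2.3863

h'(w) = 2/w − 4 = 0 gives w = 1/2.
h''(w) = -2/w², which is negative for w > 0, so this is a local maximum.
h(1/2) = 2·ln(1/2) - 2 + 1 ≈ -2.3863.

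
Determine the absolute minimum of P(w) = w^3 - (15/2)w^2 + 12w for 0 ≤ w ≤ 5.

-8

P'(w) = 3w^2 - 15w + 12, which vanishes at w = 1 and w = 4.
Evaluating at the critical points and endpoints: P(0) = 0; P(1) = 11/2; P(4) = -8; P(5) = -5/2.
So the minimum is P(4) = -8.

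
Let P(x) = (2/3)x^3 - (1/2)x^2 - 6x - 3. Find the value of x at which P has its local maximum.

-3/2

Critical points: P'(x) = 2x^2 - x - 6 vanishes at x = -3/2, 2.
Second-derivative test with P''(x) = 4x - 1: P''(-3/2) = -7 < 0 ⇒ local maximum; P''(2) = 7 > 0 ⇒ local minimum.
The local maximum is P(-3/2) = 21/8.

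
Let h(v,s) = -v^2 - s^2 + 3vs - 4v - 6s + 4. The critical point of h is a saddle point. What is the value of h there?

∂h/∂v = -2v + 3s - 4 = 0 and ∂h/∂s = 3v - 2s - 6 = 0, so (v, s) = (26/5, 24/5).
The Hessian has h_{vv} = -2, h_{ss} = -2, h_{vs} = 3, giving D = -5 < 0, so the point is a saddle point.
h(26/5, 24/5) = -104/5.

-104/5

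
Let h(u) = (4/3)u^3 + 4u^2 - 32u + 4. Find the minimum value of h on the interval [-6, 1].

-68/3

h'(u) = 4u^2 + 8u - 32, whose only zero in [-6, 1] is u = -4.
Candidates: h(-6) = 52, h(-4) = 332/3, h(1) = -68/3.
So the minimum is h(1) = -68/3.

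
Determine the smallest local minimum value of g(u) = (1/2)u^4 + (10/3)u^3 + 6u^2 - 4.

g'(u) = 2u^3 + 10u^2 + 12u = 0 at u = -3, -2, 0.
Since g''(u) = 6u^2 + 20u + 12, we get g''(-3) = 6 > 0 ⇒ local minimum; g''(-2) = -4 < 0 ⇒ local maximum; g''(0) = 12 > 0 ⇒ local minimum.
The smallest local minimum is g(0) = -4.

-4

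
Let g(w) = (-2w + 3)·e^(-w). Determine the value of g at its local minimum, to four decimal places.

-0.1642

g'(w) = (-2)·e^(-w) + (-2w + 3)·(-1)·e^(-w) = (2w - 5)·e^(-w). Since e^(-w) > 0, the only critical point is w = 5/2.
g''(5/2) has the same sign as 2 > 0, so this is a local minimum.
g(5/2) = (-2)·e^(-5/2) ≈ -0.1642.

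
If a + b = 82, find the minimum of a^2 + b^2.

3362

With a + b = 82, a^2 + b^2 = a^2 + (82 − a)^2.
The derivative 2a − 2(82 − a) = 4a − 164 vanishes at a = 41; second derivative 4 > 0, a minimum.
The minimum is 2·(41)^2 = 3362.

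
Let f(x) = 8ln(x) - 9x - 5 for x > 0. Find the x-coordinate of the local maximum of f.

8/9

f'(x) = 8/x − 9 = 0 gives x = 8/9.
f''(x) = -8/x², which is negative for x > 0, so this is a local maximum.
f(8/9) = 8·ln(8/9) - 8 - 5 ≈ -13.9423.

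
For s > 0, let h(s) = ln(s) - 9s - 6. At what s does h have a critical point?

1/9

h'(s) = 1/s − 9 = 0 gives s = 1/9.
h''(s) = -1/s², which is negative for s > 0, so this is a local maximum.
h(1/9) = 1·ln(1/9) - 1 - 6 ≈ -9.1972.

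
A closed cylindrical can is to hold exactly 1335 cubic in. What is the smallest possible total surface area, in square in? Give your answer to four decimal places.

671.1744

With radius r and height h, πr²h = 1335 so h = 1335/(πr²), and S(r) = 2πr² + 2πrh = 2πr² + 2·1335/r.
S'(r) = 4πr − 2·1335/r² = 0 ⇒ r³ = 1335/(2π), so r ≈ 5.9672 and h = 2r ≈ 11.9343.
S''(r) = 4π + 4·1335/r³ > 0, so this is the minimum; S ≈ 671.1744.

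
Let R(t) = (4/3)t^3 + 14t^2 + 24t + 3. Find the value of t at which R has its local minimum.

-1

R'(t) = 4t^2 + 28t + 24. Setting R'(t) = 0 gives t ∈ {-6, -1}.
R''(t) = 8t + 28. R''(-6) = -20 < 0 ⇒ local maximum; R''(-1) = 20 > 0 ⇒ local minimum.
So the local minimum value is R(-1) = -25/3.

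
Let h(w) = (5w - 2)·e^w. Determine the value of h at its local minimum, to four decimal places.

-2.7441

By the product rule, h'(w) = (5w + 3)·e^w. Since e^w > 0, the only critical point is w = -3/5.
h''(-3/5) has the same sign as 5 > 0, so this is a local minimum.
h(-3/5) = (-5)·e^(-3/5) ≈ -2.7441.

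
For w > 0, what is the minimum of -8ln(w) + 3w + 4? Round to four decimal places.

R'(w) = -8/w + 3 = 0 gives w = 8/3.
R''(w) = 8/w², which is positive for w > 0, so this is a local minimum.
R(8/3) = -8·ln(8/3) + 8 + 4 ≈ 4.1534.

4.1534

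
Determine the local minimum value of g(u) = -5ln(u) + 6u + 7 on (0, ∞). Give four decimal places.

12.9116

g'(u) = -5/u + 6 = 0 gives u = 5/6.
g''(u) = 5/u², which is positive for u > 0, so this is a local minimum.
g(5/6) = -5·ln(5/6) + 5 + 7 ≈ 12.9116.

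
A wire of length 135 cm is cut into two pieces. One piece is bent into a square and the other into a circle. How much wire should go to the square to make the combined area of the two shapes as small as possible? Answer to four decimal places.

75.6134

Let x be the length used for the square. Square side x/4; circle radius (135−x)/(2π).
A(x) = (x/4)² + π·((135−x)/(2π))² = x²/16 + (135−x)²/(4π) for 0 ≤ x ≤ 135. A'(x) = x/8 − (135−x)/(2π) = 0 gives x = 4·135/(π+4) ≈ 75.6134.
A'' = 1/8 + 1/(2π) > 0, so this gives the minimum combined area; x ≈ 75.6134 cm to the square.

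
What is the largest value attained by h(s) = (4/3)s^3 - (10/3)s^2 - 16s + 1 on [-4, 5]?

1073/81

Differentiating, h'(s) = 4s^2 - (20/3)s - 16; which vanishes at s = -4/3 and s = 3.
Compare values at every candidate in [-4, 5]: h(-4) = -221/3,  h(-4/3) = 1073/81,  h(3) = -41,  h(5) = 13/3.
So the maximum is h(-4/3) = 1073/81.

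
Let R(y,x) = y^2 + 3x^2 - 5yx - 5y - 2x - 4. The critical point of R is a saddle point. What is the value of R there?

77/13

∂R/∂y = 2y - 5x - 5 = 0 and ∂R/∂x = -5y + 6x - 2 = 0, so (y, x) = (-40/13, -29/13).
The Hessian has R_{yy} = 2, R_{xx} = 6, R_{yx} = -5, giving D = -13 < 0, so the point is a saddle point.
R(-40/13, -29/13) = 77/13.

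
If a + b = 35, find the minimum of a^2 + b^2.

1225/2

With a + b = 35, a^2 + b^2 = a^2 + (35 − a)^2.
The derivative 2a − 2(35 − a) = 4a − 70 vanishes at a = 35/2; second derivative 4 > 0, a minimum.
The minimum is 2·(35/2)^2 = 1225/2.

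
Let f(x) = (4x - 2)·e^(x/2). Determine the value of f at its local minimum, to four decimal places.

-3.7789

Differentiating with the product rule gives f'(x) = (2x + 3)·e^(x/2). Since e^(x/2) > 0, the only critical point is x = -3/2.
f''(-3/2) has the same sign as 2 > 0, so this is a local minimum.
f(-3/2) = (-8)·e^(-3/4) ≈ -3.7789.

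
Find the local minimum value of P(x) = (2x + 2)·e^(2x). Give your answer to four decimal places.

-0.0498

By the product rule, P'(x) = (4x + 6)·e^(2x). Since e^(2x) > 0, the only critical point is x = -3/2.
P''(-3/2) has the same sign as 4 > 0, so this is a local minimum.
P(-3/2) = (-1)·e^(-3) ≈ -0.0498.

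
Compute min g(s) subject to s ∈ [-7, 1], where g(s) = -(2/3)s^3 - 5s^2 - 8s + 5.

Differentiating, g'(s) = -2s^2 - 10s - 8; which vanishes at s = -4 and s = -1.
Evaluating at the critical points and endpoints: g(-7) = 134/3,  g(-4) = -1/3,  g(-1) = 26/3,  g(1) = -26/3.
The minimum over the interval is -26/3, attained at s = 1.

-26/3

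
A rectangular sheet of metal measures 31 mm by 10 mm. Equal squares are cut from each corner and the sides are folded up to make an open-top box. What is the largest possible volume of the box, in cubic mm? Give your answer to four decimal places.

327.9514

With cut size x, the volume is V(x) = x(31 − 2x)(10 − 2x) for 0 < x < 5.
V'(x) = 12x^2 − 164x + 310. Setting V'(x) = 0 gives x ≈ 2.2659 (the root in (0, 5)).
V''(x) = 24x − 164 is negative there, so this is the maximum; V ≈ 327.9514.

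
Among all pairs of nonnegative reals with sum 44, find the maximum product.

484

With x + y = 44, the product is P(x) = x(44 − x).
P'(x) = 44 − 2x = 0 gives x = 22; P'' = −2 < 0, so this is the maximum.
P = 22·22 = 484.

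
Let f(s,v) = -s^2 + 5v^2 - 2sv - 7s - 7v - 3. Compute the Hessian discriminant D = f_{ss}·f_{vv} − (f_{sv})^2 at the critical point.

-24

∂f/∂s = -2s - 2v - 7 = 0 and ∂f/∂v = -2s + 10v - 7 = 0, so (s, v) = (-7/2, 0).
The Hessian has f_{ss} = -2, f_{vv} = 10, f_{sv} = -2, giving D = -24 < 0, so the point is a saddle point.
D = (-2)·(10) − (-2)^2 = -24.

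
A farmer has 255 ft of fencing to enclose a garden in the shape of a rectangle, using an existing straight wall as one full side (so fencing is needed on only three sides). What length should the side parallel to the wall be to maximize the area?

Let the sides perpendicular to the wall have length x and the parallel side y, so 2x + y = 255 and the area is A = xy = x(255 − 2x).
A'(x) = 255 − 4x = 0 gives x = 255/4, and A''(x) = −4 < 0 confirms a maximum.
Then y = 255 − 2·255/4 = 255/2 and A = 65025/8.

255/2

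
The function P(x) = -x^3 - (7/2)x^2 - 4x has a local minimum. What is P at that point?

40/27

P'(x) = -3x^2 - 7x - 4. Setting P'(x) = 0 gives x ∈ {-4/3, -1}.
Second-derivative test with P''(x) = -6x - 7: P''(-4/3) = 1 > 0 ⇒ local minimum; P''(-1) = -1 < 0 ⇒ local maximum.
So the local minimum value is P(-4/3) = 40/27.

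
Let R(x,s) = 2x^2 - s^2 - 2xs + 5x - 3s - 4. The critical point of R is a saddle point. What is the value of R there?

∂R/∂x = 4x - 2s + 5 = 0 and ∂R/∂s = -2x - 2s - 3 = 0, so (x, s) = (-4/3, -1/6).
The Hessian has R_{xx} = 4, R_{ss} = -2, R_{xs} = -2, giving D = -12 < 0, so the point is a saddle point.
R(-4/3, -1/6) = -85/12.

-85/12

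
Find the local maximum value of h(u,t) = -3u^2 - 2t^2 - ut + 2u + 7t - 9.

-66/23

∂h/∂u = -6u - t + 2 = 0 and ∂h/∂t = -u - 4t + 7 = 0, so (u, t) = (1/23, 40/23).
The Hessian has h_{uu} = -6, h_{tt} = -4, h_{ut} = -1, giving D = 23 > 0 with h_{uu} < 0, so the point is a local maximum.
h(1/23, 40/23) = -66/23.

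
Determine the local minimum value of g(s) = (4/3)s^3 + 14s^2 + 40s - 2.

-110/3

g'(s) = 4s^2 + 28s + 40 = 0 at s = -5, -2.
Second-derivative test with g''(s) = 8s + 28: g''(-5) = -12 < 0 ⇒ local maximum; g''(-2) = 12 > 0 ⇒ local minimum.
Thus g has its local minimum at s = -2, with value -110/3.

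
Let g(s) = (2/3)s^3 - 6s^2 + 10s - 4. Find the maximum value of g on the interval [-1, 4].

The derivative is 2s^2 - 12s + 10, whose only zero in [-1, 4] is s = 1.
Evaluating at the critical points and endpoints: g(-1) = -62/3; g(1) = 2/3; g(4) = -52/3.
The maximum over the interval is 2/3, attained at s = 1.

2/3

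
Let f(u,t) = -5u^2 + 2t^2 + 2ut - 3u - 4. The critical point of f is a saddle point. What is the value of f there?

∂f/∂u = -10u + 2t - 3 = 0 and ∂f/∂t = 2u + 4t = 0, so (u, t) = (-3/11, 3/22).
The Hessian has f_{uu} = -10, f_{tt} = 4, f_{ut} = 2, giving D = -44 < 0, so the point is a saddle point.
f(-3/11, 3/22) = -79/22.

-79/22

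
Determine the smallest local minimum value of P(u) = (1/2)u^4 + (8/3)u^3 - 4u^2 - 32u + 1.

Critical points: P'(u) = 2u^3 + 8u^2 - 8u - 32 vanishes at u = -4, -2, 2.
Second-derivative test with P''(u) = 6u^2 + 16u - 8: P''(-4) = 24 > 0 ⇒ local minimum; P''(-2) = -16 < 0 ⇒ local maximum; P''(2) = 48 > 0 ⇒ local minimum.
So the smallest local minimum value is P(2) = -149/3.

-149/3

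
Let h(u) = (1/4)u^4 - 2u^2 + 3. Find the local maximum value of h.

3

Critical points: h'(u) = u^3 - 4u vanishes at u = -2, 0, 2.
h''(u) = 3u^2 - 4. h''(-2) = 8 > 0 ⇒ local minimum; h''(0) = -4 < 0 ⇒ local maximum; h''(2) = 8 > 0 ⇒ local minimum.
So the local maximum value is h(0) = 3.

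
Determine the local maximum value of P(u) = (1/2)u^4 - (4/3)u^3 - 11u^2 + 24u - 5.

43/6

Critical points: P'(u) = 2u^3 - 4u^2 - 22u + 24 vanishes at u = -3, 1, 4.
Second-derivative test with P''(u) = 6u^2 - 8u - 22: P''(-3) = 56 > 0 ⇒ local minimum; P''(1) = -24 < 0 ⇒ local maximum; P''(4) = 42 > 0 ⇒ local minimum.
The local maximum is P(1) = 43/6.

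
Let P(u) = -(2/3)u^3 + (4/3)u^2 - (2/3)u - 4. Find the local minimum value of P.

-332/81

P'(u) = -2u^2 + (8/3)u - 2/3 = 0 at u = 1/3, 1.
Second-derivative test with P''(u) = -4u + 8/3: P''(1/3) = 4/3 > 0 ⇒ local minimum; P''(1) = -4/3 < 0 ⇒ local maximum.
Thus P has its local minimum at u = 1/3, with value -332/81.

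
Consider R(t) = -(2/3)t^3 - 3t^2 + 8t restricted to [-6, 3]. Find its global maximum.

13/3

R'(t) = -2t^2 - 6t + 8, which vanishes at t = -4 and t = 1.
Evaluating at the critical points and endpoints: R(-6) = -12; R(-4) = -112/3; R(1) = 13/3; R(3) = -21.
The maximum over the interval is 13/3, attained at t = 1.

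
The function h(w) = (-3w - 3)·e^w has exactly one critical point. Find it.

h'(w) = (-3)·e^w + (-3w - 3)·1·e^w = (-3w - 6)·e^w. Since e^w > 0, the only critical point is w = -2.
h''(-2) has the same sign as -3 < 0, so this is a local maximum.
h(-2) = (3)·e^(-2) ≈ 0.4060.

-2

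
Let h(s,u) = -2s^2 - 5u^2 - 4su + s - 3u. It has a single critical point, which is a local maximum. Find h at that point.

∂h/∂s = -4s - 4u + 1 = 0 and ∂h/∂u = -4s - 10u - 3 = 0, so (s, u) = (11/12, -2/3).
The Hessian has h_{ss} = -4, h_{uu} = -10, h_{su} = -4, giving D = 24 > 0 with h_{ss} < 0, so the point is a local maximum.
h(11/12, -2/3) = 35/24.

35/24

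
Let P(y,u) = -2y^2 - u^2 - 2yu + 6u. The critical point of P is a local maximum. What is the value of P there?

18

∂P/∂y = -4y - 2u = 0 and ∂P/∂u = -2y - 2u + 6 = 0, so (y, u) = (-3, 6).
The Hessian has P_{yy} = -4, P_{uu} = -2, P_{yu} = -2, giving D = 4 > 0 with P_{yy} < 0, so the point is a local maximum.
P(-3, 6) = 18.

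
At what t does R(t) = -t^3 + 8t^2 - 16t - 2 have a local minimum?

4/3

Critical points: R'(t) = -3t^2 + 16t - 16 vanishes at t = 4/3, 4.
Second-derivative test with R''(t) = -6t + 16: R''(4/3) = 8 > 0 ⇒ local minimum; R''(4) = -8 < 0 ⇒ local maximum.
The local minimum is R(4/3) = -310/27.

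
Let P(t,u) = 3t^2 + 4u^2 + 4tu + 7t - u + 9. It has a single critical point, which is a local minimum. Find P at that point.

∂P/∂t = 6t + 4u + 7 = 0 and ∂P/∂u = 4t + 8u - 1 = 0, so (t, u) = (-15/8, 17/16).
The Hessian has P_{tt} = 6, P_{uu} = 8, P_{tu} = 4, giving D = 32 > 0 with P_{tt} > 0, so the point is a local minimum.
P(-15/8, 17/16) = 61/32.

61/32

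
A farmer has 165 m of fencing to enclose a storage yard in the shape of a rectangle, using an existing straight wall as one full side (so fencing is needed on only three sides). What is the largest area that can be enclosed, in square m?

Let the sides perpendicular to the wall have length x and the parallel side y, so 2x + y = 165 and the area is A = xy = x(165 − 2x).
A'(x) = 165 − 4x = 0 gives x = 165/4, and A''(x) = −4 < 0 confirms a maximum.
Then y = 165 − 2·165/4 = 165/2 and A = 27225/8.

27225/8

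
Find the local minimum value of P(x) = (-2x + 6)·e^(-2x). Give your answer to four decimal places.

Differentiating with the product rule gives P'(x) = (4x - 14)·e^(-2x). Since e^(-2x) > 0, the only critical point is x = 7/2.
P''(7/2) has the same sign as 4 > 0, so this is a local minimum.
P(7/2) = (-1)·e^(-7) ≈ -0.0009.

-0.0009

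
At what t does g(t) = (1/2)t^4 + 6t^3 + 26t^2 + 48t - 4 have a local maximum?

-3

Critical points: g'(t) = 2t^3 + 18t^2 + 52t + 48 vanishes at t = -4, -3, -2.
g''(t) = 6t^2 + 36t + 52. g''(-4) = 4 > 0 ⇒ local minimum; g''(-3) = -2 < 0 ⇒ local maximum; g''(-2) = 4 > 0 ⇒ local minimum.
The local maximum is g(-3) = -71/2.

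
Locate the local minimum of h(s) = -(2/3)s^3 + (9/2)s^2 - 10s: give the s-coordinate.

2

h'(s) = -2s^2 + 9s - 10. Setting h'(s) = 0 gives s ∈ {2, 5/2}.
h''(s) = -4s + 9. h''(2) = 1 > 0 ⇒ local minimum; h''(5/2) = -1 < 0 ⇒ local maximum.
So the local minimum value is h(2) = -22/3.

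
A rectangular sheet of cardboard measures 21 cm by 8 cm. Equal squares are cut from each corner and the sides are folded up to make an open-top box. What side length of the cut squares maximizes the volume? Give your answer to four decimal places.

With cut size x, the volume is V(x) = x(21 − 2x)(8 − 2x) for 0 < x < 4.
V'(x) = 12x^2 − 116x + 168. Setting V'(x) = 0 gives x ≈ 1.7737 (the root in (0, 4)).
V''(x) = 24x − 116 is negative there, so this is the maximum; V ≈ 137.8332.

1.7737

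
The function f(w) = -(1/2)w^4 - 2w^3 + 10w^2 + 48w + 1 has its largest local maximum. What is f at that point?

281/2

f'(w) = -2w^3 - 6w^2 + 20w + 48 = 0 at w = -4, -2, 3.
f''(w) = -6w^2 - 12w + 20. f''(-4) = -28 < 0 ⇒ local maximum; f''(-2) = 20 > 0 ⇒ local minimum; f''(3) = -70 < 0 ⇒ local maximum.
The largest local maximum is f(3) = 281/2.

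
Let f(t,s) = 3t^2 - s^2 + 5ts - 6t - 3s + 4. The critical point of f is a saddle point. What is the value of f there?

∂f/∂t = 6t + 5s - 6 = 0 and ∂f/∂s = 5t - 2s - 3 = 0, so (t, s) = (27/37, 12/37).
The Hessian has f_{tt} = 6, f_{ss} = -2, f_{ts} = 5, giving D = -37 < 0, so the point is a saddle point.
f(27/37, 12/37) = 49/37.

49/37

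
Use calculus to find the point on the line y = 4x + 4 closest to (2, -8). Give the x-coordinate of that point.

-46/17

Minimize D(x)^2 = (x - 2)^2 + (4x + 12)^2.
d/dx[D^2] = 2(x - 2) + 2·4·(4x + 12) = 0 ⇒ x = -46/17.
Then y = -116/17 and the distance is √(400/17) ≈ 4.8507.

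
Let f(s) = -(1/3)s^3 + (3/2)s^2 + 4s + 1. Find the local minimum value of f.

-7/6

f'(s) = -s^2 + 3s + 4 = 0 at s = -1, 4.
f''(s) = -2s + 3. f''(-1) = 5 > 0 ⇒ local minimum; f''(4) = -5 < 0 ⇒ local maximum.
So the local minimum value is f(-1) = -7/6.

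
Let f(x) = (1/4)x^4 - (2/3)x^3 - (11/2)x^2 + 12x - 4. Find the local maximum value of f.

25/12

f'(x) = x^3 - 2x^2 - 11x + 12 = 0 at x = -3, 1, 4.
Since f''(x) = 3x^2 - 4x - 11, we get f''(-3) = 28 > 0 ⇒ local minimum; f''(1) = -12 < 0 ⇒ local maximum; f''(4) = 21 > 0 ⇒ local minimum.
The local maximum is f(1) = 25/12.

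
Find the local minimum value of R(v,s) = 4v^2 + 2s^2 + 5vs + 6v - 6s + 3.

∂R/∂v = 8v + 5s + 6 = 0 and ∂R/∂s = 5v + 4s - 6 = 0, so (v, s) = (-54/7, 78/7).
The Hessian has R_{vv} = 8, R_{ss} = 4, R_{vs} = 5, giving D = 7 > 0 with R_{vv} > 0, so the point is a local minimum.
R(-54/7, 78/7) = -375/7.

-375/7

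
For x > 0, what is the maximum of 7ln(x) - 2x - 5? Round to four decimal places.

-3.2307

g'(x) = 7/x − 2 = 0 gives x = 7/2.
g''(x) = -7/x², which is negative for x > 0, so this is a local maximum.
g(7/2) = 7·ln(7/2) - 7 - 5 ≈ -3.2307.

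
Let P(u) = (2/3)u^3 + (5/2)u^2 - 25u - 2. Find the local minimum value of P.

-923/24

Critical points: P'(u) = 2u^2 + 5u - 25 vanishes at u = -5, 5/2.
Since P''(u) = 4u + 5, we get P''(-5) = -15 < 0 ⇒ local maximum; P''(5/2) = 15 > 0 ⇒ local minimum.
The local minimum is P(5/2) = -923/24.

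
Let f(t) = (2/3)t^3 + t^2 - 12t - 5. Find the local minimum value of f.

-59/3

f'(t) = 2t^2 + 2t - 12 = 0 at t = -3, 2.
f''(t) = 4t + 2. f''(-3) = -10 < 0 ⇒ local maximum; f''(2) = 10 > 0 ⇒ local minimum.
So the local minimum value is f(2) = -59/3.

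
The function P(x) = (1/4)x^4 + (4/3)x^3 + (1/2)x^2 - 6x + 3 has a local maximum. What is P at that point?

31/3

Critical points: P'(x) = x^3 + 4x^2 + x - 6 vanishes at x = -3, -2, 1.
P''(x) = 3x^2 + 8x + 1. P''(-3) = 4 > 0 ⇒ local minimum; P''(-2) = -3 < 0 ⇒ local maximum; P''(1) = 12 > 0 ⇒ local minimum.
So the local maximum value is P(-2) = 31/3.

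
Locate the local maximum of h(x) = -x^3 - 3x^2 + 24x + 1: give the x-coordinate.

2

Critical points: h'(x) = -3x^2 - 6x + 24 vanishes at x = -4, 2.
Since h''(x) = -6x - 6, we get h''(-4) = 18 > 0 ⇒ local minimum; h''(2) = -18 < 0 ⇒ local maximum.
So the local maximum value is h(2) = 29.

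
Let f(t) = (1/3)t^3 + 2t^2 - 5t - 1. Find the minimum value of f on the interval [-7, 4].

-11/3

Differentiating, f'(t) = t^2 + 4t - 5; which vanishes at t = -5 and t = 1.
Compare values at every candidate in [-7, 4]: f(-7) = 53/3,  f(-5) = 97/3,  f(1) = -11/3,  f(4) = 97/3.
The minimum over the interval is -11/3, attained at t = 1.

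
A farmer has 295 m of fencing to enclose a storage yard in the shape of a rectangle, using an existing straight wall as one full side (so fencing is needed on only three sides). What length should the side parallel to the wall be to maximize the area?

295/2

Let the sides perpendicular to the wall have length x and the parallel side y, so 2x + y = 295 and the area is A = xy = x(295 − 2x).
A'(x) = 295 − 4x = 0 gives x = 295/4, and A''(x) = −4 < 0 confirms a maximum.
Then y = 295 − 2·295/4 = 295/2 and A = 87025/8.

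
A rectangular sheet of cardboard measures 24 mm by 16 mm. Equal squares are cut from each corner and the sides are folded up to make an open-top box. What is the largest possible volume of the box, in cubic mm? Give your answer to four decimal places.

540.8286

With cut size x, the volume is V(x) = x(24 − 2x)(16 − 2x) for 0 < x < 8.
V'(x) = 12x^2 − 160x + 384. Setting V'(x) = 0 gives x ≈ 3.1390 (the root in (0, 8)).
V''(x) = 24x − 160 is negative there, so this is the maximum; V ≈ 540.8286.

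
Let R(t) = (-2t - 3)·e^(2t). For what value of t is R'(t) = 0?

-2

R'(t) = (-2)·e^(2t) + (-2t - 3)·2·e^(2t) = (-4t - 8)·e^(2t). Since e^(2t) > 0, the only critical point is t = -2.
R''(-2) has the same sign as -4 < 0, so this is a local maximum.
R(-2) = (1)·e^(-4) ≈ 0.0183.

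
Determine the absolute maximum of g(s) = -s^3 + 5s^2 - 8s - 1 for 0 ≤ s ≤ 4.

The derivative is -3s^2 + 10s - 8, which vanishes at s = 4/3 and s = 2.
Evaluating at the critical points and endpoints: g(0) = -1; g(4/3) = -139/27; g(2) = -5; g(4) = -17.
So the maximum is g(0) = -1.

-1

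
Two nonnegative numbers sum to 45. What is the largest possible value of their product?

With x + y = 45, the product is P(x) = x(45 − x).
P'(x) = 45 − 2x = 0 gives x = 45/2; P'' = −2 < 0, so this is the maximum.
P = 45/2·45/2 = 2025/4.

2025/4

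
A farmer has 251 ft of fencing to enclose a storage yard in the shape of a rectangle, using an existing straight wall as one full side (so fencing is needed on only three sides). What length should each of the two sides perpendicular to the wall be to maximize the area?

Let the sides perpendicular to the wall have length x and the parallel side y, so 2x + y = 251 and the area is A = xy = x(251 − 2x).
A'(x) = 251 − 4x = 0 gives x = 251/4, and A''(x) = −4 < 0 confirms a maximum.
Then y = 251 − 2·251/4 = 251/2 and A = 63001/8.

251/4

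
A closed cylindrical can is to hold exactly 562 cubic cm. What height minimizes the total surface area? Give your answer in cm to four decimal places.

8.9444

With radius r and height h, πr²h = 562 so h = 562/(πr²), and S(r) = 2πr² + 2πrh = 2πr² + 2·562/r.
S'(r) = 4πr − 2·562/r² = 0 ⇒ r³ = 562/(2π), so r ≈ 4.4722 and h = 2r ≈ 8.9444.
S''(r) = 4π + 4·562/r³ > 0, so this is the minimum; S ≈ 376.9977.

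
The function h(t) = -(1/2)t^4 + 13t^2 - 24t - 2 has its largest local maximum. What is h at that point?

174

h'(t) = -2t^3 + 26t - 24 = 0 at t = -4, 1, 3.
h''(t) = -6t^2 + 26. h''(-4) = -70 < 0 ⇒ local maximum; h''(1) = 20 > 0 ⇒ local minimum; h''(3) = -28 < 0 ⇒ local maximum.
Thus h has its largest local maximum at t = -4, with value 174.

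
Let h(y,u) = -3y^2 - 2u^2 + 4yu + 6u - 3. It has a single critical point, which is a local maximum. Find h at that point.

∂h/∂y = -6y + 4u = 0 and ∂h/∂u = 4y - 4u + 6 = 0, so (y, u) = (3, 9/2).
The Hessian has h_{yy} = -6, h_{uu} = -4, h_{yu} = 4, giving D = 8 > 0 with h_{yy} < 0, so the point is a local maximum.
h(3, 9/2) = 21/2.

21/2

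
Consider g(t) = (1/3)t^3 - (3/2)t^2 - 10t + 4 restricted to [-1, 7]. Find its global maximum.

73/6

Differentiating, g'(t) = t^2 - 3t - 10; whose only zero in [-1, 7] is t = 5.
Candidates: g(-1) = 73/6,  g(5) = -251/6,  g(7) = -151/6.
The maximum over the interval is 73/6, attained at t = -1.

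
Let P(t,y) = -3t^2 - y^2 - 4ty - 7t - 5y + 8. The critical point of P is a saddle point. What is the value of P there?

12

∂P/∂t = -6t - 4y - 7 = 0 and ∂P/∂y = -4t - 2y - 5 = 0, so (t, y) = (-3/2, 1/2).
The Hessian has P_{tt} = -6, P_{yy} = -2, P_{ty} = -4, giving D = -4 < 0, so the point is a saddle point.
P(-3/2, 1/2) = 12.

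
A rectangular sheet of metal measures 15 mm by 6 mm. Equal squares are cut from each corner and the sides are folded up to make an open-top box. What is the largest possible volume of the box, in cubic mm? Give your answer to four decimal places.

54.8191

With cut size x, the volume is V(x) = x(15 − 2x)(6 − 2x) for 0 < x < 3.
V'(x) = 12x^2 − 84x + 90. Setting V'(x) = 0 gives x ≈ 1.3206 (the root in (0, 3)).
V''(x) = 24x − 84 is negative there, so this is the maximum; V ≈ 54.8191.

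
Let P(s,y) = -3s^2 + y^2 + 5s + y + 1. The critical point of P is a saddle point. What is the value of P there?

∂P/∂s = -6s + 5 = 0 and ∂P/∂y = 2y + 1 = 0, so (s, y) = (5/6, -1/2).
The Hessian has P_{ss} = -6, P_{yy} = 2, P_{sy} = 0, giving D = -12 < 0, so the point is a saddle point.
P(5/6, -1/2) = 17/6.

17/6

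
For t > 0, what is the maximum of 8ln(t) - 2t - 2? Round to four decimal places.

h'(t) = 8/t − 2 = 0 gives t = 4.
h''(t) = -8/t², which is negative for t > 0, so this is a local maximum.
h(4) = 8·ln(4) - 8 - 2 ≈ 1.0904.

1.0904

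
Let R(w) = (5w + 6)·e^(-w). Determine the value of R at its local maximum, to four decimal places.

R'(w) = 5·e^(-w) + (5w + 6)·(-1)·e^(-w) = (-5w - 1)·e^(-w). Since e^(-w) > 0, the only critical point is w = -1/5.
R''(-1/5) has the same sign as -5 < 0, so this is a local maximum.
R(-1/5) = (5)·e^(1/5) ≈ 6.1070.

6.1070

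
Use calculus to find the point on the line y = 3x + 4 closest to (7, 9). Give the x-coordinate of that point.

11/5

Minimize D(x)^2 = (x - 7)^2 + (3x - 5)^2.
d/dx[D^2] = 2(x - 7) + 2·3·(3x - 5) = 0 ⇒ x = 11/5.
Then y = 53/5 and the distance is √(128/5) ≈ 5.0596.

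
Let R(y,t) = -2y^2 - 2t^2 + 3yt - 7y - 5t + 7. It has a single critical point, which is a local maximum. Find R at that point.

∂R/∂y = -4y + 3t - 7 = 0 and ∂R/∂t = 3y - 4t - 5 = 0, so (y, t) = (-43/7, -41/7).
The Hessian has R_{yy} = -4, R_{tt} = -4, R_{yt} = 3, giving D = 7 > 0 with R_{yy} < 0, so the point is a local maximum.
R(-43/7, -41/7) = 302/7.

302/7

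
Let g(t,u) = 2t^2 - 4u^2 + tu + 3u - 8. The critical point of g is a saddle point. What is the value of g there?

∂g/∂t = 4t + u = 0 and ∂g/∂u = t - 8u + 3 = 0, so (t, u) = (-1/11, 4/11).
The Hessian has g_{tt} = 4, g_{uu} = -8, g_{tu} = 1, giving D = -33 < 0, so the point is a saddle point.
g(-1/11, 4/11) = -82/11.

-82/11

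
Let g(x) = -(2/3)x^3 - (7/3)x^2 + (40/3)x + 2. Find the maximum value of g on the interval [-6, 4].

The derivative is -2x^2 - (14/3)x + 40/3, which vanishes at x = -4 and x = 5/3.
Evaluating at the critical points and endpoints: g(-6) = -18,  g(-4) = -46,  g(5/3) = 1187/81,  g(4) = -74/3.
The maximum over the interval is 1187/81, attained at x = 5/3.

1187/81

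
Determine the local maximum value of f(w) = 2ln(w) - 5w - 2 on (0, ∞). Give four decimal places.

-5.8326

f'(w) = 2/w − 5 = 0 gives w = 2/5.
f''(w) = -2/w², which is negative for w > 0, so this is a local maximum.
f(2/5) = 2·ln(2/5) - 2 - 2 ≈ -5.8326.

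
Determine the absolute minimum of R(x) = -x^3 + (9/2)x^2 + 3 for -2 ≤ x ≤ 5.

R'(x) = -3x^2 + 9x, which vanishes at x = 0 and x = 3.
Evaluating at the critical points and endpoints: R(-2) = 29; R(0) = 3; R(3) = 33/2; R(5) = -19/2.
The minimum over the interval is -19/2, attained at x = 5.

-19/2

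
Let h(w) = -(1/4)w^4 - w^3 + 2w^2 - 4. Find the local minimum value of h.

h'(w) = -w^3 - 3w^2 + 4w. Setting h'(w) = 0 gives w ∈ {-4, 0, 1}.
Since h''(w) = -3w^2 - 6w + 4, we get h''(-4) = -20 < 0 ⇒ local maximum; h''(0) = 4 > 0 ⇒ local minimum; h''(1) = -5 < 0 ⇒ local maximum.
Thus h has its local minimum at w = 0, with value -4.

-4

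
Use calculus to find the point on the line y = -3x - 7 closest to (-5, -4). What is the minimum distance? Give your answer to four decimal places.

3.7947

Minimize D(x)^2 = (x + 5)^2 + (-3x - 3)^2.
d/dx[D^2] = 2(x + 5) + 2·(-3)·(-3x - 3) = 0 ⇒ x = -7/5.
Then y = -14/5 and the distance is √(72/5) ≈ 3.7947.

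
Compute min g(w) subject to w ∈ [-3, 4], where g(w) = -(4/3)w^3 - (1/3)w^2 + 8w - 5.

-191/3

g'(w) = -4w^2 - (2/3)w + 8, which vanishes at w = -3/2 and w = 4/3.
Candidates: g(-3) = 4; g(-3/2) = -53/4; g(4/3) = 155/81; g(4) = -191/3.
So the minimum is g(4) = -191/3.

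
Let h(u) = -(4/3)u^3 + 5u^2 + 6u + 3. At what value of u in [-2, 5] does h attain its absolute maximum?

3

The derivative is -4u^2 + 10u + 6, which vanishes at u = -1/2 and u = 3.
Compare values at every candidate in [-2, 5]: h(-2) = 65/3, h(-1/2) = 17/12, h(3) = 30, h(5) = -26/3.
Hence the absolute maximum is 30 at u = 3.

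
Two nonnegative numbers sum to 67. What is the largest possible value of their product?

4489/4

With x + y = 67, the product is P(x) = x(67 − x).
P'(x) = 67 − 2x = 0 gives x = 67/2; P'' = −2 < 0, so this is the maximum.
P = 67/2·67/2 = 4489/4.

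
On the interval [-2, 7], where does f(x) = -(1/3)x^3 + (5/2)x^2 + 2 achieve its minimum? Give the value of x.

0

Differentiating, f'(x) = -x^2 + 5x; which vanishes at x = 0 and x = 5.
Compare values at every candidate in [-2, 7]: f(-2) = 44/3; f(0) = 2; f(5) = 137/6; f(7) = 61/6.
So the minimum is f(0) = 2.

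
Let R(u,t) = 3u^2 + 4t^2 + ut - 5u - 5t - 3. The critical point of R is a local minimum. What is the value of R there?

∂R/∂u = 6u + t - 5 = 0 and ∂R/∂t = u + 8t - 5 = 0, so (u, t) = (35/47, 25/47).
The Hessian has R_{uu} = 6, R_{tt} = 8, R_{ut} = 1, giving D = 47 > 0 with R_{uu} > 0, so the point is a local minimum.
R(35/47, 25/47) = -291/47.

-291/47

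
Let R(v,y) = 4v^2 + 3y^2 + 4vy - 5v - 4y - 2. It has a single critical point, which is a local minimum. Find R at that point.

∂R/∂v = 8v + 4y - 5 = 0 and ∂R/∂y = 4v + 6y - 4 = 0, so (v, y) = (7/16, 3/8).
The Hessian has R_{vv} = 8, R_{yy} = 6, R_{vy} = 4, giving D = 32 > 0 with R_{vv} > 0, so the point is a local minimum.
R(7/16, 3/8) = -123/32.

-123/32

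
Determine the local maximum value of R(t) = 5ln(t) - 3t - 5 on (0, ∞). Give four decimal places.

-7.4459

R'(t) = 5/t − 3 = 0 gives t = 5/3.
R''(t) = -5/t², which is negative for t > 0, so this is a local maximum.
R(5/3) = 5·ln(5/3) - 5 - 5 ≈ -7.4459.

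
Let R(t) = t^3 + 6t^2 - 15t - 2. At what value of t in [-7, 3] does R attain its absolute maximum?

-5

The derivative is 3t^2 + 12t - 15, which vanishes at t = -5 and t = 1.
Compare values at every candidate in [-7, 3]: R(-7) = 54; R(-5) = 98; R(1) = -10; R(3) = 34.
The maximum over the interval is 98, attained at t = -5.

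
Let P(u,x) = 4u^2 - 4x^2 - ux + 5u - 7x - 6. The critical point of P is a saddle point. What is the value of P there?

-329/65

∂P/∂u = 8u - x + 5 = 0 and ∂P/∂x = -u - 8x - 7 = 0, so (u, x) = (-47/65, -51/65).
The Hessian has P_{uu} = 8, P_{xx} = -8, P_{ux} = -1, giving D = -65 < 0, so the point is a saddle point.
P(-47/65, -51/65) = -329/65.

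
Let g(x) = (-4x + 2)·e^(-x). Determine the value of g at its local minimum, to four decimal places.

-0.8925

g'(x) = (-4)·e^(-x) + (-4x + 2)·(-1)·e^(-x) = (4x - 6)·e^(-x). Since e^(-x) > 0, the only critical point is x = 3/2.
g''(3/2) has the same sign as 4 > 0, so this is a local minimum.
g(3/2) = (-4)·e^(-3/2) ≈ -0.8925.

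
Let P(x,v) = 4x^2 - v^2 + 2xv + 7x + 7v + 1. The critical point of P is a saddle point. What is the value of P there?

69/20

∂P/∂x = 8x + 2v + 7 = 0 and ∂P/∂v = 2x - 2v + 7 = 0, so (x, v) = (-7/5, 21/10).
The Hessian has P_{xx} = 8, P_{vv} = -2, P_{xv} = 2, giving D = -20 < 0, so the point is a saddle point.
P(-7/5, 21/10) = 69/20.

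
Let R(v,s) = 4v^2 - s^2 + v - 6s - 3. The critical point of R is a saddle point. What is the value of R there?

95/16

∂R/∂v = 8v + 1 = 0 and ∂R/∂s = -2s - 6 = 0, so (v, s) = (-1/8, -3).
The Hessian has R_{vv} = 8, R_{ss} = -2, R_{vs} = 0, giving D = -16 < 0, so the point is a saddle point.
R(-1/8, -3) = 95/16.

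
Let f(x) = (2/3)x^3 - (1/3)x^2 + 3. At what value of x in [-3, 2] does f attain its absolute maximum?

2

The derivative is 2x^2 - (2/3)x, which vanishes at x = 0 and x = 1/3.
Evaluating at the critical points and endpoints: f(-3) = -18, f(0) = 3, f(1/3) = 242/81, f(2) = 7.
Hence the absolute maximum is 7 at x = 2.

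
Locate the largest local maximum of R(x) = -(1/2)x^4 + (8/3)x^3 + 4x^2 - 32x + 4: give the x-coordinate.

-2

Critical points: R'(x) = -2x^3 + 8x^2 + 8x - 32 vanishes at x = -2, 2, 4.
R''(x) = -6x^2 + 16x + 8. R''(-2) = -48 < 0 ⇒ local maximum; R''(2) = 16 > 0 ⇒ local minimum; R''(4) = -24 < 0 ⇒ local maximum.
The largest local maximum is R(-2) = 164/3.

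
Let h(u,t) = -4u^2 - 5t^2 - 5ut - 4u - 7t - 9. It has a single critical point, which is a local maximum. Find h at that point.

-359/55

∂h/∂u = -8u - 5t - 4 = 0 and ∂h/∂t = -5u - 10t - 7 = 0, so (u, t) = (-1/11, -36/55).
The Hessian has h_{uu} = -8, h_{tt} = -10, h_{ut} = -5, giving D = 55 > 0 with h_{uu} < 0, so the point is a local maximum.
h(-1/11, -36/55) = -359/55.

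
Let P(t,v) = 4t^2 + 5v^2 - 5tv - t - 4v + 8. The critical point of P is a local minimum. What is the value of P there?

∂P/∂t = 8t - 5v - 1 = 0 and ∂P/∂v = -5t + 10v - 4 = 0, so (t, v) = (6/11, 37/55).
The Hessian has P_{tt} = 8, P_{vv} = 10, P_{tv} = -5, giving D = 55 > 0 with P_{tt} > 0, so the point is a local minimum.
P(6/11, 37/55) = 351/55.

351/55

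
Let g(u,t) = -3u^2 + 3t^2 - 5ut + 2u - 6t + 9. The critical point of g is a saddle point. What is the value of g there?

∂g/∂u = -6u - 5t + 2 = 0 and ∂g/∂t = -5u + 6t - 6 = 0, so (u, t) = (-18/61, 46/61).
The Hessian has g_{uu} = -6, g_{tt} = 6, g_{ut} = -5, giving D = -61 < 0, so the point is a saddle point.
g(-18/61, 46/61) = 393/61.

393/61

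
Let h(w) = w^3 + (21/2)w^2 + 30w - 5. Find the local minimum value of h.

-31

h'(w) = 3w^2 + 21w + 30 = 0 at w = -5, -2.
Since h''(w) = 6w + 21, we get h''(-5) = -9 < 0 ⇒ local maximum; h''(-2) = 9 > 0 ⇒ local minimum.
So the local minimum value is h(-2) = -31.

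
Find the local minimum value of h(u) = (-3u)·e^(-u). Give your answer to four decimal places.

Differentiating with the product rule gives h'(u) = (3u - 3)·e^(-u). Since e^(-u) > 0, the only critical point is u = 1.
h''(1) has the same sign as 3 > 0, so this is a local minimum.
h(1) = (-3)·e^(-1) ≈ -1.1036.

-1.1036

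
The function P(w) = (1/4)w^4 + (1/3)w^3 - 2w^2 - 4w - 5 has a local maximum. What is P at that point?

P'(w) = w^3 + w^2 - 4w - 4 = 0 at w = -2, -1, 2.
Second-derivative test with P''(w) = 3w^2 + 2w - 4: P''(-2) = 4 > 0 ⇒ local minimum; P''(-1) = -3 < 0 ⇒ local maximum; P''(2) = 12 > 0 ⇒ local minimum.
So the local maximum value is P(-1) = -37/12.

-37/12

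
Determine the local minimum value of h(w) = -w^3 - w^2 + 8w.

-12

Critical points: h'(w) = -3w^2 - 2w + 8 vanishes at w = -2, 4/3.
h''(w) = -6w - 2. h''(-2) = 10 > 0 ⇒ local minimum; h''(4/3) = -10 < 0 ⇒ local maximum.
The local minimum is h(-2) = -12.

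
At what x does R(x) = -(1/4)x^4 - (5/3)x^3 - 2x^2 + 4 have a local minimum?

-1

R'(x) = -x^3 - 5x^2 - 4x. Setting R'(x) = 0 gives x ∈ {-4, -1, 0}.
Second-derivative test with R''(x) = -3x^2 - 10x - 4: R''(-4) = -12 < 0 ⇒ local maximum; R''(-1) = 3 > 0 ⇒ local minimum; R''(0) = -4 < 0 ⇒ local maximum.
So the local minimum value is R(-1) = 41/12.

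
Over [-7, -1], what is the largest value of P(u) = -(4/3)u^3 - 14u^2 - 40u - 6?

Differentiating, P'(u) = -4u^2 - 28u - 40; which vanishes at u = -5 and u = -2.
Candidates: P(-7) = 136/3,  P(-5) = 32/3,  P(-2) = 86/3,  P(-1) = 64/3.
The maximum over the interval is 136/3, attained at u = -7.

136/3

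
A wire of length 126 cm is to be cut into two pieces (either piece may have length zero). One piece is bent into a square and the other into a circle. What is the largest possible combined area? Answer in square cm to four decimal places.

1263.3719

Let x be the length used for the square. Square side x/4; circle radius (126−x)/(2π).
A(x) = (x/4)² + π·((126−x)/(2π))² = x²/16 + (126−x)²/(4π) for 0 ≤ x ≤ 126. A'(x) = x/8 − (126−x)/(2π) = 0 gives x = 4·126/(π+4) ≈ 70.5725.
A'' > 0, so the interior critical point is a minimum; the maximum is at an endpoint. A(0) = 1263.3719 and A(126) = 992.2500, so the largest area is 1263.3719.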